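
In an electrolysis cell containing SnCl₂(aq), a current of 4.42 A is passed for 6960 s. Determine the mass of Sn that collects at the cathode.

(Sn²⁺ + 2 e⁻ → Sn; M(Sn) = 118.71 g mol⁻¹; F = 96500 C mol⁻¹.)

18.9 g

Q = I·t = 4.420 A × 6960.0 s = 30760 C.
n(e⁻) = Q/F = 30760 / 96500 = 0.3188 mol.
Sn²⁺ + 2 e⁻ → Sn, so n(Sn) = n(e⁻)/2 = 0.1594 mol.
m = n·M = 0.1594 × 118.71 = 18.9 g.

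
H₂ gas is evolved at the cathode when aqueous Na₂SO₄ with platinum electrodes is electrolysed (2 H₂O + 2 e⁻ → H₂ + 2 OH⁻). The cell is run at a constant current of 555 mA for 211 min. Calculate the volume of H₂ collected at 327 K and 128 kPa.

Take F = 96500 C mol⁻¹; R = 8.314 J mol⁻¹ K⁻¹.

Q = I·t = 0.5550 A × 12660 s = 7026 C.
n(e⁻) = Q/F = 7026 / 96500 = 0.07281 mol.
2 electrons are transferred per H₂ molecule, so n(H₂) = 0.07281 / 2 = 0.03641 mol.
V = nRT/P = (0.03641 × 8.314 × 327) / (128 × 10³ Pa) = 7.73 × 10⁻⁴ m³ = 0.773 L.

0.773 L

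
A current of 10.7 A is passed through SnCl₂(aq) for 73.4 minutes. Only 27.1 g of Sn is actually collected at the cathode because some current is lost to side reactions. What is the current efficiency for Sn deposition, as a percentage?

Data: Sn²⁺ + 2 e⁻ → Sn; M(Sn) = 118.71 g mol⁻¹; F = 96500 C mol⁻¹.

93.5 %

Q = I·t = 10.70 × 4404.0 = 47120 C; n(e⁻) = 47120/96500 = 0.4883 mol.
Theoretical n(Sn) = n(e⁻)/2 = 0.2442 mol, i.e. m_theo = 0.2442 × 118.71 = 28.98 g.
Efficiency = m_actual / m_theo = 27.1 / 28.98 = 93.5 %.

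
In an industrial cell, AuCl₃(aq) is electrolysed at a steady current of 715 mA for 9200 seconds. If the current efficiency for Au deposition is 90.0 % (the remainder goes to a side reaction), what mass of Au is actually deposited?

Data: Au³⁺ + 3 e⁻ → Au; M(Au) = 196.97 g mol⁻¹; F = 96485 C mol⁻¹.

4.03 g

Q = I·t = 0.7150 × 9200.0 = 6578 C.
n(e⁻) = 6578/96485 = 0.06818 mol; theoretically n(Au) = 0.06818/3 = 0.02273 mol, m_theo = 4.476 g.
At 90.0 % efficiency, m_actual = 0.900 × 4.476 = 4.03 g.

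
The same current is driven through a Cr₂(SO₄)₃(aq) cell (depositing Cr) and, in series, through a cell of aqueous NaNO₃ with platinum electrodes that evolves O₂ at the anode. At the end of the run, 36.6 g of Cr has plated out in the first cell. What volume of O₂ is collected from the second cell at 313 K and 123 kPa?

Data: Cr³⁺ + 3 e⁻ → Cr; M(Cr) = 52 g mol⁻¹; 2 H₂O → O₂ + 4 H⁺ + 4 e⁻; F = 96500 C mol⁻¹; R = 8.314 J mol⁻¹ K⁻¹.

n(Cr) = 36.6 / 52 = 0.7038 mol, so n(e⁻) = 3 × 0.7038 = 2.112 mol.
The cells are in series, so the same 2.112 mol of electrons passes through the second cell.
2 H₂O → O₂ + 4 H⁺ + 4 e⁻ — 4 mol e⁻ per mol O₂, so n(O₂) = 2.112/4 = 0.5279 mol.
V = nRT/P = (0.5279 × 8.314 × 313) / (123 × 10³) = 0.0112 m³ = 11.2 L.

11.2 L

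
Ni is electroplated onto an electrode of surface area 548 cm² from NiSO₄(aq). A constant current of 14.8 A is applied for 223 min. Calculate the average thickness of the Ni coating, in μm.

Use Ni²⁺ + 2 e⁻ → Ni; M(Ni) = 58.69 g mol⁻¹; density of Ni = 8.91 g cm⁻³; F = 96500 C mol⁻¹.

123 μm

Q = I·t = 14.80 × 13380 = 198000 C; n(e⁻) = 2.052 mol.
n(Ni) = n(e⁻)/2 = 1.026 mol, so m = 1.026 × 58.69 = 60.22 g.
Volume = m/ρ = 60.22 / 8.91 = 6.758 cm³.
Thickness = V/A = 6.758 / 548 = 0.0123 cm = 123 μm.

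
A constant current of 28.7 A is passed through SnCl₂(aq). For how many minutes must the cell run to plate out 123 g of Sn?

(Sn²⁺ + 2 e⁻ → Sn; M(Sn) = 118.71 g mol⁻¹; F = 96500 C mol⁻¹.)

n(Sn) = m/M = 123 / 118.71 = 1.036 mol.
Each Sn atom requires 2 electrons, so n(e⁻) = 2 × 1.036 = 2.072 mol.
Q = n(e⁻)·F = 2.072 × 96500 = 200000 C.
t = Q/I = 200000 / 28.70 A = 6968 s = 116 min.

116 min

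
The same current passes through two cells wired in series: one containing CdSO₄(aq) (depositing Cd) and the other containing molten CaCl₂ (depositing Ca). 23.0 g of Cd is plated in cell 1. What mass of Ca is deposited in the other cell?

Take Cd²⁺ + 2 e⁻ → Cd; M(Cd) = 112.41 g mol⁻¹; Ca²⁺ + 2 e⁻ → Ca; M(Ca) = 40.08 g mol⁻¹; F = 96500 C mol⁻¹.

8.20 g

n(Cd) = 23.0 / 112.41 = 0.2046 mol.
Since Cd²⁺ + 2 e⁻ → Cd, n(e⁻) passed = 2 × 0.2046 = 0.4092 mol.
Cells in series carry the same charge, so the same 0.4092 mol of electrons passes through cell 2.
Ca²⁺ + 2 e⁻ → Ca, so n(Ca) = 0.4092 / 2 = 0.2046 mol.
m(Ca) = 0.2046 × 40.08 = 8.20 g.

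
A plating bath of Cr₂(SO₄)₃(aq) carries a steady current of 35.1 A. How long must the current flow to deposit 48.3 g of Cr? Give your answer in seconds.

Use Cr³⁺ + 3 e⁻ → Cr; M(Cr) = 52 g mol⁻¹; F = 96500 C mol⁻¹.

7660 s

n(Cr) = m/M = 48.3 / 52 = 0.9288 mol.
Each Cr atom requires 3 electrons, so n(e⁻) = 3 × 0.9288 = 2.787 mol.
Q = n(e⁻)·F = 2.787 × 96500 = 268900 C.
t = Q/I = 268900 / 35.10 A = 7661 s.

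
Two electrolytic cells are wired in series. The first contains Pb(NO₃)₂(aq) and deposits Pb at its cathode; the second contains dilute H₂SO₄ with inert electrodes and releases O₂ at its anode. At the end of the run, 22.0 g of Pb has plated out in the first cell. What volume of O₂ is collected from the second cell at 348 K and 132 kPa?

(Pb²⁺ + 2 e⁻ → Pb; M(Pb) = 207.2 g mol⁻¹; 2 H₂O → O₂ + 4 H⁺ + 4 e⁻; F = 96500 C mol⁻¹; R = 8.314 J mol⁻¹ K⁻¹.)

1.16 L

n(Pb) = 22.0 / 207.2 = 0.1062 mol, so n(e⁻) = 2 × 0.1062 = 0.2124 mol.
The cells are in series, so the same 0.2124 mol of electrons passes through the second cell.
2 H₂O → O₂ + 4 H⁺ + 4 e⁻ — 4 mol e⁻ per mol O₂, so n(O₂) = 0.2124/4 = 0.05309 mol.
V = nRT/P = (0.05309 × 8.314 × 348) / (132 × 10³) = 0.00116 m³ = 1.16 L.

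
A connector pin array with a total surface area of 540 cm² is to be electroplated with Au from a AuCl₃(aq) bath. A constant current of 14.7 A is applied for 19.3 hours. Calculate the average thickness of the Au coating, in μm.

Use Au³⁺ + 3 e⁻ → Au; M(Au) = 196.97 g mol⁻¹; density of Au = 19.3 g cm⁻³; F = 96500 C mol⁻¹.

Q = I·t = 14.70 × 69480 = 1021000 C; n(e⁻) = 10.58 mol.
n(Au) = n(e⁻)/3 = 3.528 mol, so m = 3.528 × 196.97 = 694.9 g.
Volume = m/ρ = 694.9 / 19.3 = 36.01 cm³.
Thickness = V/A = 36.01 / 540 = 0.0667 cm = 667 μm.

667 μm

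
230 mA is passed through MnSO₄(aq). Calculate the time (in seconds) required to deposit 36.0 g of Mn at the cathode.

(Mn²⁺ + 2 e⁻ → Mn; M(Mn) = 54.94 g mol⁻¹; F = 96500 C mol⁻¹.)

n(Mn) = m/M = 36.0 / 54.94 = 0.6553 mol.
Each Mn atom requires 2 electrons, so n(e⁻) = 2 × 0.6553 = 1.311 mol.
Q = n(e⁻)·F = 1.311 × 96500 = 126500 C.
t = Q/I = 126500 / 0.2300 A = 549800 s.

5.50 × 10⁵ s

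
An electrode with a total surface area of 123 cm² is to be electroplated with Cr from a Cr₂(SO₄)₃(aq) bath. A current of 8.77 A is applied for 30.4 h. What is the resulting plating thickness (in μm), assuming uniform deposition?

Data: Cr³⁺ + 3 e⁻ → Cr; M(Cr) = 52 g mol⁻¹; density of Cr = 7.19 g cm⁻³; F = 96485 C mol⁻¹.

1950 μm

Q = I·t = 8.770 × 109440 = 959800 C; n(e⁻) = 9.948 mol.
n(Cr) = n(e⁻)/3 = 3.316 mol, so m = 3.316 × 52 = 172.4 g.
Volume = m/ρ = 172.4 / 7.19 = 23.98 cm³.
Thickness = V/A = 23.98 / 123 = 0.195 cm = 1950 μm.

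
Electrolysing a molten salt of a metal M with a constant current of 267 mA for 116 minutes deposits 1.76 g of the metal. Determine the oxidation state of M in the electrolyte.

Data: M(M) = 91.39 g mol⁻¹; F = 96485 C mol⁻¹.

+1

Q = I·t = 0.2670 A × 6960.0 s = 1858 C, so n(e⁻) = 1858/96485 = 0.01926 mol.
n(M) deposited = 1.76 / 91.39 = 0.01926 mol.
Electrons per atom = n(e⁻)/n(M) = 0.01926 / 0.01926 = 1.00 ≈ 1, so the ion is M⁺.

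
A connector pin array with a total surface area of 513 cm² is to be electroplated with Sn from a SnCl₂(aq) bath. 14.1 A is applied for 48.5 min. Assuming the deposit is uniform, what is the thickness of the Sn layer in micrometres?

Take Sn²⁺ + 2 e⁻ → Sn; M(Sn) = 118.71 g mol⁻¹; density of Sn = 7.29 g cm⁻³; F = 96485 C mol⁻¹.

Q = I·t = 14.10 × 2910.0 = 41030 C; n(e⁻) = 0.4253 mol.
n(Sn) = n(e⁻)/2 = 0.2126 mol, so m = 0.2126 × 118.71 = 25.24 g.
Volume = m/ρ = 25.24 / 7.29 = 3.462 cm³.
Thickness = V/A = 3.462 / 513 = 0.00675 cm = 67.5 μm.

67.5 μm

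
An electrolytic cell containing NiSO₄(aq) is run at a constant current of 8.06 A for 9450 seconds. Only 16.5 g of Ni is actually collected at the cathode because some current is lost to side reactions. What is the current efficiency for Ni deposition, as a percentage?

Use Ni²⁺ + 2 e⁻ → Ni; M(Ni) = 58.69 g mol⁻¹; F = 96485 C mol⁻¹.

71.2 %

Q = I·t = 8.060 × 9450.0 = 76170 C; n(e⁻) = 76170/96485 = 0.7894 mol.
Theoretical n(Ni) = n(e⁻)/2 = 0.3947 mol, i.e. m_theo = 0.3947 × 58.69 = 23.17 g.
Efficiency = m_actual / m_theo = 16.5 / 23.17 = 71.2 %.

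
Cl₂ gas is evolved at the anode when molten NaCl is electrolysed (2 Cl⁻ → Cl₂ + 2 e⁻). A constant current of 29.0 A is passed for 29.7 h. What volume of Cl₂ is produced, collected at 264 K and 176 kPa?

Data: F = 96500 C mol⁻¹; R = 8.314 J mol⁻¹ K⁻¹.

200 L

Q = I·t = 29.00 A × 106920 s = 3101000 C.
n(e⁻) = Q/F = 3101000 / 96500 = 32.13 mol.
2 electrons are transferred per Cl₂ molecule, so n(Cl₂) = 32.13 / 2 = 16.07 mol.
V = nRT/P = (16.07 × 8.314 × 264) / (176 × 10³ Pa) = 0.200 m³ = 200 L.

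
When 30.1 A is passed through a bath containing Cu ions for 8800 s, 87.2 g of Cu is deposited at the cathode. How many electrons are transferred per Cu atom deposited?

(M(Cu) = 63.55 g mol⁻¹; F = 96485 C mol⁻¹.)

2

Q = I·t = 30.10 A × 8800.0 s = 264900 C, so n(e⁻) = 264900/96485 = 2.745 mol.
n(Cu) deposited = 87.2 / 63.55 = 1.372 mol.
Electrons per atom = n(e⁻)/n(Cu) = 2.745 / 1.372 = 2.00 ≈ 2, so the ion is Cu²⁺.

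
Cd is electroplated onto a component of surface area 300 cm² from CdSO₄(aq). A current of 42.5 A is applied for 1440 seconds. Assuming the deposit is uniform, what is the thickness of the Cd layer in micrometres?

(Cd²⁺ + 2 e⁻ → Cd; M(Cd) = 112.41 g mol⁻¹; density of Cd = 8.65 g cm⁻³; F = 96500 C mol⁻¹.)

Q = I·t = 42.50 × 1440.0 = 61200 C; n(e⁻) = 0.6342 mol.
n(Cd) = n(e⁻)/2 = 0.3171 mol, so m = 0.3171 × 112.41 = 35.65 g.
Volume = m/ρ = 35.65 / 8.65 = 4.121 cm³.
Thickness = V/A = 4.121 / 300 = 0.0137 cm = 137 μm.

137 μm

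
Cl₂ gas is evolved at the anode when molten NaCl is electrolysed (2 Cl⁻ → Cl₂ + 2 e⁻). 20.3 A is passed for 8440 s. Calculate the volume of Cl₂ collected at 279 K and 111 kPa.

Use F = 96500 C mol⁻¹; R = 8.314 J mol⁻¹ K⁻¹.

Q = I·t = 20.30 A × 8440.0 s = 171300 C.
n(e⁻) = Q/F = 171300 / 96500 = 1.775 mol.
2 electrons are transferred per Cl₂ molecule, so n(Cl₂) = 1.775 / 2 = 0.8877 mol.
V = nRT/P = (0.8877 × 8.314 × 279) / (111 × 10³ Pa) = 0.0186 m³ = 18.6 L.

18.6 L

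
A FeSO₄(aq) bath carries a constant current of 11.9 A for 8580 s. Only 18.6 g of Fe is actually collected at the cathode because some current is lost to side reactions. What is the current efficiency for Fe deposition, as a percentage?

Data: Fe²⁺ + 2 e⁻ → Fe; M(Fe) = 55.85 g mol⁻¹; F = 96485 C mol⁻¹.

62.9 %

Q = I·t = 11.90 × 8580.0 = 102100 C; n(e⁻) = 102100/96485 = 1.058 mol.
Theoretical n(Fe) = n(e⁻)/2 = 0.5291 mol, i.e. m_theo = 0.5291 × 55.85 = 29.55 g.
Efficiency = m_actual / m_theo = 18.6 / 29.55 = 62.9 %.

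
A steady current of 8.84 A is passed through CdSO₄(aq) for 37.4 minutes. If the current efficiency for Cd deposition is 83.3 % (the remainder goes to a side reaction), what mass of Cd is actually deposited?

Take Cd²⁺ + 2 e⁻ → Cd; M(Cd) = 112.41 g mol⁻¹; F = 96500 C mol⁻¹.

9.62 g

Q = I·t = 8.840 × 2244.0 = 19840 C.
n(e⁻) = 19840/96500 = 0.2056 mol; theoretically n(Cd) = 0.2056/2 = 0.1028 mol, m_theo = 11.55 g.
At 83.3 % efficiency, m_actual = 0.833 × 11.55 = 9.62 g.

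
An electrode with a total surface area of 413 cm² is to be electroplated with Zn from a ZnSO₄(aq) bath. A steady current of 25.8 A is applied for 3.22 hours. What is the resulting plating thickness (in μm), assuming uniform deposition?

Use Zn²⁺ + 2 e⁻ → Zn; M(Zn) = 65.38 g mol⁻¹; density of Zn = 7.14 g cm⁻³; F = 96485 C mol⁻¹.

344 μm

Q = I·t = 25.80 × 11592 = 299100 C; n(e⁻) = 3.100 mol.
n(Zn) = n(e⁻)/2 = 1.550 mol, so m = 1.550 × 65.38 = 101.3 g.
Volume = m/ρ = 101.3 / 7.14 = 14.19 cm³.
Thickness = V/A = 14.19 / 413 = 0.0344 cm = 344 μm.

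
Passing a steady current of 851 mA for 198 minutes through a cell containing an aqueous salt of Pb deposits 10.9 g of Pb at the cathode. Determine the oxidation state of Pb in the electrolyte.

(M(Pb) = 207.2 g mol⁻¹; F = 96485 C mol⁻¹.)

+2

Q = I·t = 0.8510 A × 11880 s = 10110 C, so n(e⁻) = 10110/96485 = 0.1048 mol.
n(Pb) deposited = 10.9 / 207.2 = 0.05261 mol.
Electrons per atom = n(e⁻)/n(Pb) = 0.1048 / 0.05261 = 1.99 ≈ 2, so the ion is Pb²⁺.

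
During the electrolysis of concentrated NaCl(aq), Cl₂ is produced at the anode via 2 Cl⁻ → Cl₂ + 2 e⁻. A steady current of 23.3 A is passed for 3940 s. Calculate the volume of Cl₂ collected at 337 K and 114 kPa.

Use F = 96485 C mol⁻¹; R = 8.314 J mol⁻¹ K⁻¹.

Q = I·t = 23.30 A × 3940.0 s = 91800 C.
n(e⁻) = Q/F = 91800 / 96485 = 0.9515 mol.
2 electrons are transferred per Cl₂ molecule, so n(Cl₂) = 0.9515 / 2 = 0.4757 mol.
V = nRT/P = (0.4757 × 8.314 × 337) / (114 × 10³ Pa) = 0.0117 m³ = 11.7 L.

11.7 L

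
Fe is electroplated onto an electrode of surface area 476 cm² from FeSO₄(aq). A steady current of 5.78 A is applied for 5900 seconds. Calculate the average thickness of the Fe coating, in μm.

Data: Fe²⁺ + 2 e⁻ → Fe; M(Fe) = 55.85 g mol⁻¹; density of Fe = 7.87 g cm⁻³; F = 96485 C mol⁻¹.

26.3 μm

Q = I·t = 5.780 × 5900.0 = 34100 C; n(e⁻) = 0.3534 mol.
n(Fe) = n(e⁻)/2 = 0.1767 mol, so m = 0.1767 × 55.85 = 9.870 g.
Volume = m/ρ = 9.870 / 7.87 = 1.254 cm³.
Thickness = V/A = 1.254 / 476 = 0.00263 cm = 26.3 μm.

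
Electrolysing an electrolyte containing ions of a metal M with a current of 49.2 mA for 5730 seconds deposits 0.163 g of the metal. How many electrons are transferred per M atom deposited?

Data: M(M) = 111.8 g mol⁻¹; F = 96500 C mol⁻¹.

2

Q = I·t = 0.04920 A × 5730.0 s = 281.9 C, so n(e⁻) = 281.9/96500 = 0.002921 mol.
n(M) deposited = 0.163 / 111.8 = 0.001458 mol.
Electrons per atom = n(e⁻)/n(M) = 0.002921 / 0.001458 = 2.00 ≈ 2, so the ion is M²⁺.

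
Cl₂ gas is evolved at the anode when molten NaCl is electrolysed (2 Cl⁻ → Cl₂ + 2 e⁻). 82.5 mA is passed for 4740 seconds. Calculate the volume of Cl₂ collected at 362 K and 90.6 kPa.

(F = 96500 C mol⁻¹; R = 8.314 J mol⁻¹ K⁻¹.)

0.0673 L

Q = I·t = 0.08250 A × 4740.0 s = 391.0 C.
n(e⁻) = Q/F = 391.0 / 96500 = 0.004052 mol.
2 electrons are transferred per Cl₂ molecule, so n(Cl₂) = 0.004052 / 2 = 0.002026 mol.
V = nRT/P = (0.002026 × 8.314 × 362) / (90.6 × 10³ Pa) = 6.73 × 10⁻⁵ m³ = 0.0673 L.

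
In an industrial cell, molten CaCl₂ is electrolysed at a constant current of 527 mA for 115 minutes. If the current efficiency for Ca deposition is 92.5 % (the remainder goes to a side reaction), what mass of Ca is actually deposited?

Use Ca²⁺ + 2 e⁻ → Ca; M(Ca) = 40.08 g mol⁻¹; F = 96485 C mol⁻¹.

0.699 g

Q = I·t = 0.5270 × 6900.0 = 3636 C.
n(e⁻) = 3636/96485 = 0.03769 mol; theoretically n(Ca) = 0.03769/2 = 0.01884 mol, m_theo = 0.7553 g.
At 92.5 % efficiency, m_actual = 0.925 × 0.7553 = 0.699 g.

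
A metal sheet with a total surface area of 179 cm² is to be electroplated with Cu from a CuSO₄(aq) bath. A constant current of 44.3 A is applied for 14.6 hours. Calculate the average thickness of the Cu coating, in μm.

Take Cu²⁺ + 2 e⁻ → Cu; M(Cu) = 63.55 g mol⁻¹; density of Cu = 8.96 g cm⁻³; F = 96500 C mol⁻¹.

Q = I·t = 44.30 × 52560 = 2328000 C; n(e⁻) = 24.13 mol.
n(Cu) = n(e⁻)/2 = 12.06 mol, so m = 12.06 × 63.55 = 766.7 g.
Volume = m/ρ = 766.7 / 8.96 = 85.57 cm³.
Thickness = V/A = 85.57 / 179 = 0.478 cm = 4780 μm.

4780 μm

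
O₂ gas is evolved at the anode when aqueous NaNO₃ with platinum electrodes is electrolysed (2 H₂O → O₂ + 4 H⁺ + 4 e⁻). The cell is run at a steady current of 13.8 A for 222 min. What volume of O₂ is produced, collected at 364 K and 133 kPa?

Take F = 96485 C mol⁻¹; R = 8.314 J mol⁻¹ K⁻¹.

Q = I·t = 13.80 A × 13320 s = 183800 C.
n(e⁻) = Q/F = 183800 / 96485 = 1.905 mol.
4 electrons are transferred per O₂ molecule, so n(O₂) = 1.905 / 4 = 0.4763 mol.
V = nRT/P = (0.4763 × 8.314 × 364) / (133 × 10³ Pa) = 0.0108 m³ = 10.8 L.

10.8 L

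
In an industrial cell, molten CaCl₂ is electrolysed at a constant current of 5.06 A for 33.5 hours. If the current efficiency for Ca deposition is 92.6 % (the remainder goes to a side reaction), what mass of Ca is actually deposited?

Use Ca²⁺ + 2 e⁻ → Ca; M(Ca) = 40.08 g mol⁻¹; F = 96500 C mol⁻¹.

Q = I·t = 5.060 × 120600 = 610200 C.
n(e⁻) = 610200/96500 = 6.324 mol; theoretically n(Ca) = 6.324/2 = 3.162 mol, m_theo = 126.7 g.
At 92.6 % efficiency, m_actual = 0.926 × 126.7 = 117 g.

117 g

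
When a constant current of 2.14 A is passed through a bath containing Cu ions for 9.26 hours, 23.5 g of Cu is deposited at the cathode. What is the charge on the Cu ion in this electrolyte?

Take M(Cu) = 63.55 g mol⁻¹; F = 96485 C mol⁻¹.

+2

Q = I·t = 2.140 A × 33336 s = 71340 C, so n(e⁻) = 71340/96485 = 0.7394 mol.
n(Cu) deposited = 23.5 / 63.55 = 0.3698 mol.
Electrons per atom = n(e⁻)/n(Cu) = 0.7394 / 0.3698 = 2.00 ≈ 2, so the ion is Cu²⁺.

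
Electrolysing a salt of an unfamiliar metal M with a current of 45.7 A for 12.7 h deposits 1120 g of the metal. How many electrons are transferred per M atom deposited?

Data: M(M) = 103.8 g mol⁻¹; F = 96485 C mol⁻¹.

2

Q = I·t = 45.70 A × 45720 s = 2089000 C, so n(e⁻) = 2089000/96485 = 21.66 mol.
n(M) deposited = 1120 / 103.8 = 10.79 mol.
Electrons per atom = n(e⁻)/n(M) = 21.66 / 10.79 = 2.01 ≈ 2, so the ion is M²⁺.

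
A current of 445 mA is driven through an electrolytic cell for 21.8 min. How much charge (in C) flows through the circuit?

582 C

Q = I·t = 0.4450 A × 1308.0 s = 582 C.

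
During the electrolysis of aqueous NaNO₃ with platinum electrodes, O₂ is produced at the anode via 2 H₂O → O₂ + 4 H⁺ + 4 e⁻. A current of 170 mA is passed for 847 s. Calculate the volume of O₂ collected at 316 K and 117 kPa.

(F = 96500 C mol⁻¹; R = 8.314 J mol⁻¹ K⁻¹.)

0.00838 L

Q = I·t = 0.1700 A × 847.00 s = 144.0 C.
n(e⁻) = Q/F = 144.0 / 96500 = 0.001492 mol.
4 electrons are transferred per O₂ molecule, so n(O₂) = 0.001492 / 4 = 0.0003730 mol.
V = nRT/P = (0.0003730 × 8.314 × 316) / (117 × 10³ Pa) = 8.38 × 10⁻⁶ m³ = 0.00838 L.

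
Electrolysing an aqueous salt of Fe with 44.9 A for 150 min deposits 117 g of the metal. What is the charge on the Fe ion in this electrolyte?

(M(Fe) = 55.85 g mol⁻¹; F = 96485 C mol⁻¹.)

Q = I·t = 44.90 A × 9000.0 s = 404100 C, so n(e⁻) = 404100/96485 = 4.188 mol.
n(Fe) deposited = 117 / 55.85 = 2.095 mol.
Electrons per atom = n(e⁻)/n(Fe) = 4.188 / 2.095 = 2.00 ≈ 2, so the ion is Fe²⁺.

+2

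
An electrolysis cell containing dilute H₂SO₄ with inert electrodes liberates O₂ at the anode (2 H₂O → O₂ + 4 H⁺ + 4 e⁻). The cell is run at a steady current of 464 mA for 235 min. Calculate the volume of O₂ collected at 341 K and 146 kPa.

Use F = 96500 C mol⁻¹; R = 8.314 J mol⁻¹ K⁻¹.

Q = I·t = 0.4640 A × 14100 s = 6542 C.
n(e⁻) = Q/F = 6542 / 96500 = 0.06780 mol.
4 electrons are transferred per O₂ molecule, so n(O₂) = 0.06780 / 4 = 0.01695 mol.
V = nRT/P = (0.01695 × 8.314 × 341) / (146 × 10³ Pa) = 3.29 × 10⁻⁴ m³ = 0.329 L.

0.329 L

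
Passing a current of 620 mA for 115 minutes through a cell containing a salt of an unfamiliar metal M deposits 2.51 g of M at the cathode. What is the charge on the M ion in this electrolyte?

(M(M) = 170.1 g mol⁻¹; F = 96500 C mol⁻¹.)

Q = I·t = 0.6200 A × 6900.0 s = 4278 C, so n(e⁻) = 4278/96500 = 0.04433 mol.
n(M) deposited = 2.51 / 170.1 = 0.01476 mol.
Electrons per atom = n(e⁻)/n(M) = 0.04433 / 0.01476 = 3.00 ≈ 3, so the ion is M³⁺.

+3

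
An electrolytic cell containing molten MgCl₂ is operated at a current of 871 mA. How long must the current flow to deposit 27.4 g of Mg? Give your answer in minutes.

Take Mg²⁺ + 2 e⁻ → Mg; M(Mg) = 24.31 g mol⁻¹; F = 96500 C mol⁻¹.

n(Mg) = m/M = 27.4 / 24.31 = 1.127 mol.
Each Mg atom requires 2 electrons, so n(e⁻) = 2 × 1.127 = 2.254 mol.
Q = n(e⁻)·F = 2.254 × 96500 = 217500 C.
t = Q/I = 217500 / 0.8710 A = 249700 s = 4160 min.

4160 min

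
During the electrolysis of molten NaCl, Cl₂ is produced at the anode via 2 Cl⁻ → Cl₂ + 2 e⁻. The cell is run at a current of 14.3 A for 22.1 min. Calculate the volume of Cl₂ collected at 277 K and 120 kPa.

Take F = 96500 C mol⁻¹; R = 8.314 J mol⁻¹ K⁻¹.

Q = I·t = 14.30 A × 1326.0 s = 18960 C.
n(e⁻) = Q/F = 18960 / 96500 = 0.1965 mol.
2 electrons are transferred per Cl₂ molecule, so n(Cl₂) = 0.1965 / 2 = 0.09825 mol.
V = nRT/P = (0.09825 × 8.314 × 277) / (120 × 10³ Pa) = 0.00189 m³ = 1.89 L.

1.89 L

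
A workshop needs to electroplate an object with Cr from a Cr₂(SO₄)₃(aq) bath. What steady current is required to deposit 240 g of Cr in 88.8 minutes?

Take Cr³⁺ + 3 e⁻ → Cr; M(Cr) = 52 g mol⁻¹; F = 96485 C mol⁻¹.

n(Cr) = 240 / 52 = 4.615 mol.
n(e⁻) = 3 × 4.615 = 13.85 mol.
Q = n(e⁻)·F = 13.85 × 96485 = 1336000 C.
I = Q/t = 1336000 / 5328.0 s = 251 A.

251 A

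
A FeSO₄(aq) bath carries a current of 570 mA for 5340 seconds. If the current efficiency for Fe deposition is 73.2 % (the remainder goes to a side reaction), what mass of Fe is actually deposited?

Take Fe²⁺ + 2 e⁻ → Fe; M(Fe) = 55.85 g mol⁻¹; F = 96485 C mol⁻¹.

0.645 g

Q = I·t = 0.5700 × 5340.0 = 3044 C.
n(e⁻) = 3044/96485 = 0.03155 mol; theoretically n(Fe) = 0.03155/2 = 0.01577 mol, m_theo = 0.8809 g.
At 73.2 % efficiency, m_actual = 0.732 × 0.8809 = 0.645 g.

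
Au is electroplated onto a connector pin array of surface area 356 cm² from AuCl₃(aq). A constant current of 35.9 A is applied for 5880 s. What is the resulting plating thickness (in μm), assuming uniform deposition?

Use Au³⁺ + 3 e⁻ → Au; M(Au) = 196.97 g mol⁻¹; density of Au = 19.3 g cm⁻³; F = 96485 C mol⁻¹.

209 μm

Q = I·t = 35.90 × 5880.0 = 211100 C; n(e⁻) = 2.188 mol.
n(Au) = n(e⁻)/3 = 0.7293 mol, so m = 0.7293 × 196.97 = 143.6 g.
Volume = m/ρ = 143.6 / 19.3 = 7.443 cm³.
Thickness = V/A = 7.443 / 356 = 0.0209 cm = 209 μm.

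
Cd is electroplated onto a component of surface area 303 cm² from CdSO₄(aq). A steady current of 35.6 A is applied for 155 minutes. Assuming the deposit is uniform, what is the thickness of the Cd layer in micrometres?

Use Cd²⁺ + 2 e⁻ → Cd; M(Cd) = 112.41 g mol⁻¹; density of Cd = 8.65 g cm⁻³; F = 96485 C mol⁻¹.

Q = I·t = 35.60 × 9300.0 = 331100 C; n(e⁻) = 3.431 mol.
n(Cd) = n(e⁻)/2 = 1.716 mol, so m = 1.716 × 112.41 = 192.9 g.
Volume = m/ρ = 192.9 / 8.65 = 22.30 cm³.
Thickness = V/A = 22.30 / 303 = 0.0736 cm = 736 μm.

736 μm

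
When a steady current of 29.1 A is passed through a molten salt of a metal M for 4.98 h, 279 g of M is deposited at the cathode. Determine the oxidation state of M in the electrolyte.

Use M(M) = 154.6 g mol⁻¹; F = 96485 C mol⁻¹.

Q = I·t = 29.10 A × 17928 s = 521700 C, so n(e⁻) = 521700/96485 = 5.407 mol.
n(M) deposited = 279 / 154.6 = 1.805 mol.
Electrons per atom = n(e⁻)/n(M) = 5.407 / 1.805 = 3.00 ≈ 3, so the ion is M³⁺.

+3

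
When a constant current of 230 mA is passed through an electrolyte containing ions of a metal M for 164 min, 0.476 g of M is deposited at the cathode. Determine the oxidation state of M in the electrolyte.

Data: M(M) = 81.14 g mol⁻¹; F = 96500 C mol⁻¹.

Q = I·t = 0.2300 A × 9840.0 s = 2263 C, so n(e⁻) = 2263/96500 = 0.02345 mol.
n(M) deposited = 0.476 / 81.14 = 0.005866 mol.
Electrons per atom = n(e⁻)/n(M) = 0.02345 / 0.005866 = 4.00 ≈ 4, so the ion is M⁴⁺.

+4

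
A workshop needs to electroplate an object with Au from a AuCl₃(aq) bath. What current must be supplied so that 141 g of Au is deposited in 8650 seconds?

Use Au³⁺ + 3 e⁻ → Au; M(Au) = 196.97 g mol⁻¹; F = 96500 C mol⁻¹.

24.0 A

n(Au) = 141 / 196.97 = 0.7158 mol.
n(e⁻) = 3 × 0.7158 = 2.148 mol.
Q = n(e⁻)·F = 2.148 × 96500 = 207200 C.
I = Q/t = 207200 / 8650.0 s = 24.0 A.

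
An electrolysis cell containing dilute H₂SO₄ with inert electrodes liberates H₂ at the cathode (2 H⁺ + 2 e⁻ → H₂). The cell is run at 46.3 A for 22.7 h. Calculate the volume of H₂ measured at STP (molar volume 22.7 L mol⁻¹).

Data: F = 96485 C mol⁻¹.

445 L

Q = I·t = 46.30 A × 81720 s = 3784000 C.
n(e⁻) = Q/F = 3784000 / 96485 = 39.21 mol.
2 electrons are transferred per H₂ molecule, so n(H₂) = 39.21 / 2 = 19.61 mol.
V = n × V_m = 19.61 × 22.7 = 445 L.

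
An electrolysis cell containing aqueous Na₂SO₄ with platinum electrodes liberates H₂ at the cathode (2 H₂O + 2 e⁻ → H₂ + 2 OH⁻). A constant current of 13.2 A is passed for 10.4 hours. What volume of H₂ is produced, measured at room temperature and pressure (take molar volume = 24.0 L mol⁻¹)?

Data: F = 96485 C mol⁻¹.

Q = I·t = 13.20 A × 37440 s = 494200 C.
n(e⁻) = Q/F = 494200 / 96485 = 5.122 mol.
2 electrons are transferred per H₂ molecule, so n(H₂) = 5.122 / 2 = 2.561 mol.
V = n × V_m = 2.561 × 24.0 = 61.5 L.

61.5 L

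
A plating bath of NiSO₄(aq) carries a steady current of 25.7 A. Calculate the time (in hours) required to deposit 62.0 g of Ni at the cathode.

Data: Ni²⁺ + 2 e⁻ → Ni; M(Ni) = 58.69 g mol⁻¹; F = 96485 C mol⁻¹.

2.20 h

n(Ni) = m/M = 62.0 / 58.69 = 1.056 mol.
Each Ni atom requires 2 electrons, so n(e⁻) = 2 × 1.056 = 2.113 mol.
Q = n(e⁻)·F = 2.113 × 96485 = 203900 C.
t = Q/I = 203900 / 25.70 A = 7932 s = 2.20 h.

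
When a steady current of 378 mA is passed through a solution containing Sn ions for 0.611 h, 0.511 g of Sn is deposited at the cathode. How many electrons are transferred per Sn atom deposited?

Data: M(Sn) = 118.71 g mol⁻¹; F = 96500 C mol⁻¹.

2

Q = I·t = 0.3780 A × 2199.6 s = 831.4 C, so n(e⁻) = 831.4/96500 = 0.008616 mol.
n(Sn) deposited = 0.511 / 118.71 = 0.004305 mol.
Electrons per atom = n(e⁻)/n(Sn) = 0.008616 / 0.004305 = 2.00 ≈ 2, so the ion is Sn²⁺.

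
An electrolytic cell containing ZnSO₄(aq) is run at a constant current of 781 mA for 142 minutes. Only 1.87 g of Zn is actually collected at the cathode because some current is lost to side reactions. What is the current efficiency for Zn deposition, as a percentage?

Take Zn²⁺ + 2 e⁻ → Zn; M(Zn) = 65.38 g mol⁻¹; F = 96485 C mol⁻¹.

82.9 %

Q = I·t = 0.7810 × 8520.0 = 6654 C; n(e⁻) = 6654/96485 = 0.06897 mol.
Theoretical n(Zn) = n(e⁻)/2 = 0.03448 mol, i.e. m_theo = 0.03448 × 65.38 = 2.254 g.
Efficiency = m_actual / m_theo = 1.87 / 2.254 = 82.9 %.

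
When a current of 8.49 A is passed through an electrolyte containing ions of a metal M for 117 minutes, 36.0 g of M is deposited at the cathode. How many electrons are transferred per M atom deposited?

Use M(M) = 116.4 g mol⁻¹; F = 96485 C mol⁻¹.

Q = I·t = 8.490 A × 7020.0 s = 59600 C, so n(e⁻) = 59600/96485 = 0.6177 mol.
n(M) deposited = 36.0 / 116.4 = 0.3093 mol.
Electrons per atom = n(e⁻)/n(M) = 0.6177 / 0.3093 = 2.00 ≈ 2, so the ion is M²⁺.

2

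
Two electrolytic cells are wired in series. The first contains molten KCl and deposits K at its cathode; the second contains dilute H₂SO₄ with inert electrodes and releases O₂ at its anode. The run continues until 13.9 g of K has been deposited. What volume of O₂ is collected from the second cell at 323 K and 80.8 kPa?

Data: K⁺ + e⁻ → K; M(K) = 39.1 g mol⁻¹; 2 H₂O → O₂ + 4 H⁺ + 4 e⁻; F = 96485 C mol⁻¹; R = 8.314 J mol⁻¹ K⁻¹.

n(K) = 13.9 / 39.1 = 0.3555 mol, so n(e⁻) = 1 × 0.3555 = 0.3555 mol.
The cells are in series, so the same 0.3555 mol of electrons passes through the second cell.
2 H₂O → O₂ + 4 H⁺ + 4 e⁻ — 4 mol e⁻ per mol O₂, so n(O₂) = 0.3555/4 = 0.08887 mol.
V = nRT/P = (0.08887 × 8.314 × 323) / (80.8 × 10³) = 0.00295 m³ = 2.95 L.

2.95 L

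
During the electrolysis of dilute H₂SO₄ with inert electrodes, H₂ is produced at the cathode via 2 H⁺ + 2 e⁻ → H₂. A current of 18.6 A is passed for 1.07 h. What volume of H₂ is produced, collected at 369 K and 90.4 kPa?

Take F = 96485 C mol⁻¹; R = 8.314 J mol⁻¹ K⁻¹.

Q = I·t = 18.60 A × 3852.0 s = 71650 C.
n(e⁻) = Q/F = 71650 / 96485 = 0.7426 mol.
2 electrons are transferred per H₂ molecule, so n(H₂) = 0.7426 / 2 = 0.3713 mol.
V = nRT/P = (0.3713 × 8.314 × 369) / (90.4 × 10³ Pa) = 0.0126 m³ = 12.6 L.

12.6 L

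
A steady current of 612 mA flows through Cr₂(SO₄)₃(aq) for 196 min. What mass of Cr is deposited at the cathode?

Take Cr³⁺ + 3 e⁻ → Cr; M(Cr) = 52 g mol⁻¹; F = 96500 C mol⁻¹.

1.29 g

Q = I·t = 0.6120 A × 11760 s = 7197 C.
n(e⁻) = Q/F = 7197 / 96500 = 0.07458 mol.
Cr³⁺ + 3 e⁻ → Cr, so n(Cr) = n(e⁻)/3 = 0.02486 mol.
m = n·M = 0.02486 × 52 = 1.29 g.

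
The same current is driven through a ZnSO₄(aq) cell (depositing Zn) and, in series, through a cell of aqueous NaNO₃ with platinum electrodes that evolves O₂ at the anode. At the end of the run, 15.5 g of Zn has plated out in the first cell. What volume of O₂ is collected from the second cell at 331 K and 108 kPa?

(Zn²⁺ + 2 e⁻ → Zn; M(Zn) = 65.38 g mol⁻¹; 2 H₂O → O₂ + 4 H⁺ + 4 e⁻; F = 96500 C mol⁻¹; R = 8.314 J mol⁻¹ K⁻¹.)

3.02 L

n(Zn) = 15.5 / 65.38 = 0.2371 mol, so n(e⁻) = 2 × 0.2371 = 0.4742 mol.
The cells are in series, so the same 0.4742 mol of electrons passes through the second cell.
2 H₂O → O₂ + 4 H⁺ + 4 e⁻ — 4 mol e⁻ per mol O₂, so n(O₂) = 0.4742/4 = 0.1185 mol.
V = nRT/P = (0.1185 × 8.314 × 331) / (108 × 10³) = 0.00302 m³ = 3.02 L.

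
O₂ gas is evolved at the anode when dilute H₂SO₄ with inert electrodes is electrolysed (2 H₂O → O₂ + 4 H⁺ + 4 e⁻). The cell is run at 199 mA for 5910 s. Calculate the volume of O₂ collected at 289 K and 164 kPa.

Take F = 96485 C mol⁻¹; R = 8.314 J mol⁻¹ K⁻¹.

0.0446 L

Q = I·t = 0.1990 A × 5910.0 s = 1176 C.
n(e⁻) = Q/F = 1176 / 96485 = 0.01219 mol.
4 electrons are transferred per O₂ molecule, so n(O₂) = 0.01219 / 4 = 0.003047 mol.
V = nRT/P = (0.003047 × 8.314 × 289) / (164 × 10³ Pa) = 4.46 × 10⁻⁵ m³ = 0.0446 L.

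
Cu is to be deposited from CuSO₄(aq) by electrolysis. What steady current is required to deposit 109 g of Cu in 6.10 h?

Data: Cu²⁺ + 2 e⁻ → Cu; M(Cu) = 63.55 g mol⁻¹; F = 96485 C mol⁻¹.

15.1 A

n(Cu) = 109 / 63.55 = 1.715 mol.
n(e⁻) = 2 × 1.715 = 3.430 mol.
Q = n(e⁻)·F = 3.430 × 96485 = 331000 C.
I = Q/t = 331000 / 21960 s = 15.1 A.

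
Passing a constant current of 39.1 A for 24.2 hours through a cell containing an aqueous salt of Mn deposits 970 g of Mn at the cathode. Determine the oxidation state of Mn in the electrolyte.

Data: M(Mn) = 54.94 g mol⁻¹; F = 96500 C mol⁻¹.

Q = I·t = 39.10 A × 87120 s = 3406000 C, so n(e⁻) = 3406000/96500 = 35.30 mol.
n(Mn) deposited = 970 / 54.94 = 17.66 mol.
Electrons per atom = n(e⁻)/n(Mn) = 35.30 / 17.66 = 2.00 ≈ 2, so the ion is Mn²⁺.

+2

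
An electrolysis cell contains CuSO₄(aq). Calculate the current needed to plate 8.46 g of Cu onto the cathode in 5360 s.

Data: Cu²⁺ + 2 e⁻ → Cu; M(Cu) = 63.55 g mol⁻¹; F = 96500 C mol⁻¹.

n(Cu) = 8.46 / 63.55 = 0.1331 mol.
n(e⁻) = 2 × 0.1331 = 0.2662 mol.
Q = n(e⁻)·F = 0.2662 × 96500 = 25690 C.
I = Q/t = 25690 / 5360.0 s = 4.79 A.

4.79 A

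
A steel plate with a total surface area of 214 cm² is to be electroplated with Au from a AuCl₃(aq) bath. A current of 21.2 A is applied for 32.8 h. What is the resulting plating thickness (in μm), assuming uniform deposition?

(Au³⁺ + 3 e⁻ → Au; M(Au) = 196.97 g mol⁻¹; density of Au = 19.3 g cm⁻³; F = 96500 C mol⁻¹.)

4120 μm

Q = I·t = 21.20 × 118080 = 2503000 C; n(e⁻) = 25.94 mol.
n(Au) = n(e⁻)/3 = 8.647 mol, so m = 8.647 × 196.97 = 1703 g.
Volume = m/ρ = 1703 / 19.3 = 88.25 cm³.
Thickness = V/A = 88.25 / 214 = 0.412 cm = 4120 μm.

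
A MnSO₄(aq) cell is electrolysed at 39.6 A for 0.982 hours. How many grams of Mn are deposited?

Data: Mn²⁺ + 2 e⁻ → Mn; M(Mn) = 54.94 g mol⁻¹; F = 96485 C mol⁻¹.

Q = I·t = 39.60 A × 3535.2 s = 140000 C.
n(e⁻) = Q/F = 140000 / 96485 = 1.451 mol.
Mn²⁺ + 2 e⁻ → Mn, so n(Mn) = n(e⁻)/2 = 0.7255 mol.
m = n·M = 0.7255 × 54.94 = 39.9 g.

39.9 g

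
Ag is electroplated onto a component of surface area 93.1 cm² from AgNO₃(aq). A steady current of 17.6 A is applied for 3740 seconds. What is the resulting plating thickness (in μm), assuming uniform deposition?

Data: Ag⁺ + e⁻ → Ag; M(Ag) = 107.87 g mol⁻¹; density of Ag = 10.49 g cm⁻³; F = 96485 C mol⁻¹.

754 μm

Q = I·t = 17.60 × 3740.0 = 65820 C; n(e⁻) = 0.6822 mol.
n(Ag) = n(e⁻)/1 = 0.6822 mol, so m = 0.6822 × 107.87 = 73.59 g.
Volume = m/ρ = 73.59 / 10.49 = 7.015 cm³.
Thickness = V/A = 7.015 / 93.1 = 0.0754 cm = 754 μm.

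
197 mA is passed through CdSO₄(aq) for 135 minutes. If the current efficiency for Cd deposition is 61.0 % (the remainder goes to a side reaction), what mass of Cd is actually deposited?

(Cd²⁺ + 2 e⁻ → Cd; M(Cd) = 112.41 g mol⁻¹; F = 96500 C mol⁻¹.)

Q = I·t = 0.1970 × 8100.0 = 1596 C.
n(e⁻) = 1596/96500 = 0.01654 mol; theoretically n(Cd) = 0.01654/2 = 0.008268 mol, m_theo = 0.9294 g.
At 61.0 % efficiency, m_actual = 0.610 × 0.9294 = 0.567 g.

0.567 g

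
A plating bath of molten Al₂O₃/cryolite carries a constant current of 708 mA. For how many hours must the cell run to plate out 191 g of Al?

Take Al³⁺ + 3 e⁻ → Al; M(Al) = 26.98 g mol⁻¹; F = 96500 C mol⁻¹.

n(Al) = m/M = 191 / 26.98 = 7.079 mol.
Each Al atom requires 3 electrons, so n(e⁻) = 3 × 7.079 = 21.24 mol.
Q = n(e⁻)·F = 21.24 × 96500 = 2049000 C.
t = Q/I = 2049000 / 0.7080 A = 2895000 s = 804 h.

804 h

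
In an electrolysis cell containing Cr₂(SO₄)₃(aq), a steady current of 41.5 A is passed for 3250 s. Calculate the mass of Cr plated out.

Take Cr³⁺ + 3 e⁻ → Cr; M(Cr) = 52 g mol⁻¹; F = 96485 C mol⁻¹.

Q = I·t = 41.50 A × 3250.0 s = 134900 C.
n(e⁻) = Q/F = 134900 / 96485 = 1.398 mol.
Cr³⁺ + 3 e⁻ → Cr, so n(Cr) = n(e⁻)/3 = 0.4660 mol.
m = n·M = 0.4660 × 52 = 24.2 g.

24.2 g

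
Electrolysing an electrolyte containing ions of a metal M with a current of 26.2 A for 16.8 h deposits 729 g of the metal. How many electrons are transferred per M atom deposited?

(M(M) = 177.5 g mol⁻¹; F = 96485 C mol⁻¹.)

Q = I·t = 26.20 A × 60480 s = 1585000 C, so n(e⁻) = 1585000/96485 = 16.42 mol.
n(M) deposited = 729 / 177.5 = 4.107 mol.
Electrons per atom = n(e⁻)/n(M) = 16.42 / 4.107 = 4.00 ≈ 4, so the ion is M⁴⁺.

4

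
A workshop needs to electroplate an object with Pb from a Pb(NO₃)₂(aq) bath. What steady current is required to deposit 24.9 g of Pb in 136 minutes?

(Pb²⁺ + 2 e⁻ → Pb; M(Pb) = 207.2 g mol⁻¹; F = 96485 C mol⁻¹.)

n(Pb) = 24.9 / 207.2 = 0.1202 mol.
n(e⁻) = 2 × 0.1202 = 0.2403 mol.
Q = n(e⁻)·F = 0.2403 × 96485 = 23190 C.
I = Q/t = 23190 / 8160.0 s = 2.84 A.

2.84 A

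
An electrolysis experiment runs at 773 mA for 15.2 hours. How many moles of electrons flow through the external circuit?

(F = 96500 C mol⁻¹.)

0.438 mol

Q = I·t = 0.7730 A × 54720 s = 42300 C.
n(e⁻) = Q/F = 42300 / 96500 = 0.438 mol.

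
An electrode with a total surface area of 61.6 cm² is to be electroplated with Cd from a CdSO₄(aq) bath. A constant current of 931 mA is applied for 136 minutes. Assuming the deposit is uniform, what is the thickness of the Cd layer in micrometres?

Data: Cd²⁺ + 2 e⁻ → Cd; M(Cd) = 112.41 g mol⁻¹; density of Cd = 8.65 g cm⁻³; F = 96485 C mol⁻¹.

83.1 μm

Q = I·t = 0.9310 × 8160.0 = 7597 C; n(e⁻) = 0.07874 mol.
n(Cd) = n(e⁻)/2 = 0.03937 mol, so m = 0.03937 × 112.41 = 4.425 g.
Volume = m/ρ = 4.425 / 8.65 = 0.5116 cm³.
Thickness = V/A = 0.5116 / 61.6 = 0.00831 cm = 83.1 μm.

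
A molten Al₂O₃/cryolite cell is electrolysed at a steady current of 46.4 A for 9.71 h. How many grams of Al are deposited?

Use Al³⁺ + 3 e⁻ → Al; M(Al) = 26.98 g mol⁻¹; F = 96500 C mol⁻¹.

Q = I·t = 46.40 A × 34956 s = 1622000 C.
n(e⁻) = Q/F = 1622000 / 96500 = 16.81 mol.
Al³⁺ + 3 e⁻ → Al, so n(Al) = n(e⁻)/3 = 5.603 mol.
m = n·M = 5.603 × 26.98 = 151 g.

151 g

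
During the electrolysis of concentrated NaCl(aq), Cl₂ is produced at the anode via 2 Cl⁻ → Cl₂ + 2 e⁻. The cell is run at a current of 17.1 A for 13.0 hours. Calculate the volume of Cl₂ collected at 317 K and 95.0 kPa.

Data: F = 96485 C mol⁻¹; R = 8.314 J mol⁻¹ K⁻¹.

115 L

Q = I·t = 17.10 A × 46800 s = 800300 C.
n(e⁻) = Q/F = 800300 / 96485 = 8.294 mol.
2 electrons are transferred per Cl₂ molecule, so n(Cl₂) = 8.294 / 2 = 4.147 mol.
V = nRT/P = (4.147 × 8.314 × 317) / (95.0 × 10³ Pa) = 0.115 m³ = 115 L.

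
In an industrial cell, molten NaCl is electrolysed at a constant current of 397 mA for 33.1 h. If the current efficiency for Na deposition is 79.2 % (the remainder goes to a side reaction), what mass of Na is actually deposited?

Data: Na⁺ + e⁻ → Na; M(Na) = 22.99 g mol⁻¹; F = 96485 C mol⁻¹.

Q = I·t = 0.3970 × 119160 = 47310 C.
n(e⁻) = 47310/96485 = 0.4903 mol; theoretically n(Na) = 0.4903/1 = 0.4903 mol, m_theo = 11.27 g.
At 79.2 % efficiency, m_actual = 0.792 × 11.27 = 8.93 g.

8.93 g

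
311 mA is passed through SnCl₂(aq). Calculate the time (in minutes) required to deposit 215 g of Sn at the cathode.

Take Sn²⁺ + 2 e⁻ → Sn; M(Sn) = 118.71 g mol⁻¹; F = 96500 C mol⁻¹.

18700 min

n(Sn) = m/M = 215 / 118.71 = 1.811 mol.
Each Sn atom requires 2 electrons, so n(e⁻) = 2 × 1.811 = 3.622 mol.
Q = n(e⁻)·F = 3.622 × 96500 = 349500 C.
t = Q/I = 349500 / 0.3110 A = 1124000 s = 18700 min.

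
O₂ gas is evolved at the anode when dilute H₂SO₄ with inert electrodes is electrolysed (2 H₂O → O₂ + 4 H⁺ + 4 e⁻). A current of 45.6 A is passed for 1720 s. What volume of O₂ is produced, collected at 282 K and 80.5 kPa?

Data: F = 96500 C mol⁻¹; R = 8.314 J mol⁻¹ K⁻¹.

5.92 L

Q = I·t = 45.60 A × 1720.0 s = 78430 C.
n(e⁻) = Q/F = 78430 / 96500 = 0.8128 mol.
4 electrons are transferred per O₂ molecule, so n(O₂) = 0.8128 / 4 = 0.2032 mol.
V = nRT/P = (0.2032 × 8.314 × 282) / (80.5 × 10³ Pa) = 0.00592 m³ = 5.92 L.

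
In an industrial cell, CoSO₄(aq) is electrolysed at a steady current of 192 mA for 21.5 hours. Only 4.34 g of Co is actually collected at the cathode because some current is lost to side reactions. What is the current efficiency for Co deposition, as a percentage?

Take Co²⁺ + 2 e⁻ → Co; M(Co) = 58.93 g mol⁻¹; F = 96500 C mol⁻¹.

95.6 %

Q = I·t = 0.1920 × 77400 = 14860 C; n(e⁻) = 14860/96500 = 0.1540 mol.
Theoretical n(Co) = n(e⁻)/2 = 0.07700 mol, i.e. m_theo = 0.07700 × 58.93 = 4.538 g.
Efficiency = m_actual / m_theo = 4.34 / 4.538 = 95.6 %.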